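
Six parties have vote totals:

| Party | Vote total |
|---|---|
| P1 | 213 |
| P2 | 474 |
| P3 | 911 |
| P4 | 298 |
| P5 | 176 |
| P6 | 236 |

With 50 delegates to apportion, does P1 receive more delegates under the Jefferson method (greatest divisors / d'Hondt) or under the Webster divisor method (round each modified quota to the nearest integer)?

Jefferson: P1 4, P2 10, P3 21, P4 6, P5 4, P6 5.
Webster: P1 5, P2 10, P3 20, P4 6, P5 4, P6 5.
P1 gets 4 under Jefferson and 5 under Webster.

Webster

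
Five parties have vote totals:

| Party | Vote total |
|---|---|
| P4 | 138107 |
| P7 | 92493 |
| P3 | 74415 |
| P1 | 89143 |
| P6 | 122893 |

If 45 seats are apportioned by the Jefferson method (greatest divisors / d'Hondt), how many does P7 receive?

8

Standard divisor 517051/45 ≈ 11490.022; standard quotas: P4 12.020, P7 8.050, P3 6.476, P1 7.758, P6 10.696.
Rounding down gives 12, 8, 6, 7, 10 = 43 seats, so the divisor must be adjusted.
With modified divisor 10900: modified quotas P4 12.670, P7 8.486, P3 6.827, P1 8.178, P6 11.275.
Rounding down: P4 12, P7 8, P3 6, P1 8, P6 11 (total 45).
P7 receives 8.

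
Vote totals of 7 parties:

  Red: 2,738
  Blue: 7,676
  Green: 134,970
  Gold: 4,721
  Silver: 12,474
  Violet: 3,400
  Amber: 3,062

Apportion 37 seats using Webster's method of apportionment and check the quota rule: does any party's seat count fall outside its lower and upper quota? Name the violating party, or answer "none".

Green

Standard quotas: Red 0.599, Blue 1.680, Green 29.542, Gold 1.033, Silver 2.730, Violet 0.744, Amber 0.670.
Webster allocation: Red 1, Blue 2, Green 28, Gold 1, Silver 3, Violet 1, Amber 1.
Green has quota 29.542 (lower 29, upper 30) but receives 28 — outside the quota interval.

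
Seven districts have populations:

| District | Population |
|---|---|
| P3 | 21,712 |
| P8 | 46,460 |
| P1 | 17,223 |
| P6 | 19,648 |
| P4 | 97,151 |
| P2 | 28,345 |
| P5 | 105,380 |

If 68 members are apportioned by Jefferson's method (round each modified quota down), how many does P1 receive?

3

Standard divisor 335919/68 ≈ 4939.985; standard quotas: P3 4.395, P8 9.405, P1 3.486, P6 3.977, P4 19.666, P2 5.738, P5 21.332.
Rounding down gives 4, 9, 3, 3, 19, 5, 21 = 64 seats, so the divisor must be adjusted.
With modified divisor 4700: modified quotas P3 4.620, P8 9.885, P1 3.664, P6 4.180, P4 20.670, P2 6.031, P5 22.421.
Rounding down: P3 4, P8 9, P1 3, P6 4, P4 20, P2 6, P5 22 (total 68).
P1 receives 3.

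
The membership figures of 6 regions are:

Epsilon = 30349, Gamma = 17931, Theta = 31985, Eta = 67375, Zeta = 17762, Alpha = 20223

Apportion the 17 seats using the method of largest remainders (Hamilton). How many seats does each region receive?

Standard divisor: 185625 ÷ 17 ≈ 10919.118.
Standard quotas: Epsilon 2.7794, Gamma 1.6422, Theta 2.9293, Eta 6.1704, Zeta 1.6267, Alpha 1.8521.
Lower quotas: Epsilon 2, Gamma 1, Theta 2, Eta 6, Zeta 1, Alpha 1 (sum 13, leaving 4 seats).
Remainders in descending order: Theta 0.9293, Alpha 0.8521, Epsilon 0.7794, Gamma 0.6422, Zeta 0.6267, Eta 0.1704.
Largest remainders: Theta, Alpha, Epsilon, Gamma receive the extra seats.

Epsilon: 3, Gamma: 2, Theta: 3, Eta: 6, Zeta: 1, Alpha: 2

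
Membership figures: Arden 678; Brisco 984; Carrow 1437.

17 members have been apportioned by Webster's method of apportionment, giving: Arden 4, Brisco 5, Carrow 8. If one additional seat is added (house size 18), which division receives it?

Priority for the next seat is population ÷ (current seats + 0.5).
Priorities: Arden 150.667, Brisco 178.909, Carrow 169.059.
Highest priority: Brisco.

Brisco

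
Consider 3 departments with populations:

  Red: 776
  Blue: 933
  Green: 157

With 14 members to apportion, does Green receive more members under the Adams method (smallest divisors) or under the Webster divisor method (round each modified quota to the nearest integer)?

Adams

Adams: Red 5, Blue 7, Green 2.
Webster: Red 6, Blue 7, Green 1.
Green gets 2 under Adams and 1 under Webster.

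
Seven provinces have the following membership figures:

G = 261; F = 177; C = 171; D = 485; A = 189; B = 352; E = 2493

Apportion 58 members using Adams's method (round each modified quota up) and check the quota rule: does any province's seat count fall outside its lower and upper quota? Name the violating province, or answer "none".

Standard quotas: G 3.667, F 2.487, C 2.403, D 6.814, A 2.656, B 4.946, E 35.028.
Adams allocation: G 4, F 3, C 3, D 7, A 3, B 5, E 33.
E has quota 35.028 (lower 35, upper 36) but receives 33 — outside the quota interval.

E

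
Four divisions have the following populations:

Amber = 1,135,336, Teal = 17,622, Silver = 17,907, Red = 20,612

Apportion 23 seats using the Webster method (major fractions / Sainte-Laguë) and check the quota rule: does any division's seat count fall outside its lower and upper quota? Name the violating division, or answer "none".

Standard quotas: Amber 21.916, Teal 0.340, Silver 0.346, Red 0.398.
Webster allocation: Amber 23, Teal 0, Silver 0, Red 0.
Amber has quota 21.916 (lower 21, upper 22) but receives 23 — outside the quota interval.

Amber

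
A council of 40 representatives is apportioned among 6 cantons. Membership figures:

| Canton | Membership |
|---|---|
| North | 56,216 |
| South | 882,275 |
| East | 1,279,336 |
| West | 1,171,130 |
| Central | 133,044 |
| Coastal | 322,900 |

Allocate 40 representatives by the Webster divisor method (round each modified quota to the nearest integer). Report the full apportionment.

Standard divisor 3844901/40 ≈ 96122.525; standard quotas: North 0.585, South 9.179, East 13.309, West 12.184, Central 1.384, Coastal 3.359.
Rounding to the nearest integer gives 1, 9, 13, 12, 1, 3 = 39 seats, so the divisor must be adjusted.
With modified divisor 94200: modified quotas North 0.597, South 9.366, East 13.581, West 12.432, Central 1.412, Coastal 3.428.
Rounding to the nearest integer: North 1, South 9, East 14, West 12, Central 1, Coastal 3 (total 40).

North=1, South=9, East=14, West=12, Central=1, Coastal=3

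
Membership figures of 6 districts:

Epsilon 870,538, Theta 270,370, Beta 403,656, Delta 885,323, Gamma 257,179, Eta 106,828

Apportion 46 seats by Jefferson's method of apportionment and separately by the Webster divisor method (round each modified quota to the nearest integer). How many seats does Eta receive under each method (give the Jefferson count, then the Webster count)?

Jefferson: Epsilon 15, Theta 4, Beta 7, Delta 15, Gamma 4, Eta 1.
Webster: Epsilon 14, Theta 4, Beta 7, Delta 15, Gamma 4, Eta 2.
Eta gets 1 under Jefferson and 2 under Webster.

1 and 2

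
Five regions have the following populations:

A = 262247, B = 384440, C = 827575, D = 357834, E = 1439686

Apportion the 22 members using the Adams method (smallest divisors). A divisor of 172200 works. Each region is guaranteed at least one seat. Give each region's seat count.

A 2, B 3, C 5, D 3, E 9

With modified divisor 172200: modified quotas A 1.523, B 2.233, C 4.806, D 2.078, E 8.361.
Rounding up: A 2, B 3, C 5, D 3, E 9 (total 22).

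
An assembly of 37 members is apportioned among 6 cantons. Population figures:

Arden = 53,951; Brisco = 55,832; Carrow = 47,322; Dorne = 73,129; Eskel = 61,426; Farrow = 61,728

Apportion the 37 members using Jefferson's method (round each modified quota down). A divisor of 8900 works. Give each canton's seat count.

Arden 6, Brisco 6, Carrow 5, Dorne 8, Eskel 6, Farrow 6

With modified divisor 8900: modified quotas Arden 6.062, Brisco 6.273, Carrow 5.317, Dorne 8.217, Eskel 6.902, Farrow 6.936.
Rounding down: Arden 6, Brisco 6, Carrow 5, Dorne 8, Eskel 6, Farrow 6 (total 37).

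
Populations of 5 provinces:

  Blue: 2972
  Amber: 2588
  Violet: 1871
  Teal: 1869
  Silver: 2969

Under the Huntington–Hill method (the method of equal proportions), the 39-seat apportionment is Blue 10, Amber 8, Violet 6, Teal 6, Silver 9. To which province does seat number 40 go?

Priority for the next seat is population ÷ (√(s·(s+1))).
Priorities: Blue 283.369, Amber 304.999, Violet 288.702, Teal 288.393, Silver 312.960.
Highest priority: Silver.

Silver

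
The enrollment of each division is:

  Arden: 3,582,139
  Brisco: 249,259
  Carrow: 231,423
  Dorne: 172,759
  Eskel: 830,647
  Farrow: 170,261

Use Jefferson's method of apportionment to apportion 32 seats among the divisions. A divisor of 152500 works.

With modified divisor 152500: modified quotas Arden 23.489, Brisco 1.634, Carrow 1.518, Dorne 1.133, Eskel 5.447, Farrow 1.116.
Rounding down: Arden 23, Brisco 1, Carrow 1, Dorne 1, Eskel 5, Farrow 1 (total 32).

Arden 23, Brisco 1, Carrow 1, Dorne 1, Eskel 5, Farrow 1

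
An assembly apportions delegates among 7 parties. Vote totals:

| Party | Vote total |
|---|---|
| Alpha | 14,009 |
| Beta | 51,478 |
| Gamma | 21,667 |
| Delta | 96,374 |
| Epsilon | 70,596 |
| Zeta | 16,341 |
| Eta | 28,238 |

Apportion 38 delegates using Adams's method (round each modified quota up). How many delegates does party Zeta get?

Standard divisor 298703/38 ≈ 7860.605; standard quotas: Alpha 1.782, Beta 6.549, Gamma 2.756, Delta 12.260, Epsilon 8.981, Zeta 2.079, Eta 3.592.
Rounding up gives 2, 7, 3, 13, 9, 3, 4 = 41 seats, so the divisor must be adjusted.
With modified divisor 8700: modified quotas Alpha 1.610, Beta 5.917, Gamma 2.490, Delta 11.077, Epsilon 8.114, Zeta 1.878, Eta 3.246.
Rounding up: Alpha 2, Beta 6, Gamma 3, Delta 12, Epsilon 9, Zeta 2, Eta 4 (total 38).
Zeta receives 2.

2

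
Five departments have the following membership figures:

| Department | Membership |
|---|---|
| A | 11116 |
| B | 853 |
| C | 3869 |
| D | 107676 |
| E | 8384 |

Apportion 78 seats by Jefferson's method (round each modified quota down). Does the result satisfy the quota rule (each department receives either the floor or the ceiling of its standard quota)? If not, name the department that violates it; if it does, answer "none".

D

Standard quotas: A 6.574, B 0.504, C 2.288, D 63.676, E 4.958.
Jefferson allocation: A 6, B 0, C 2, D 65, E 5.
D has quota 63.676 (lower 63, upper 64) but receives 65 — outside the quota interval.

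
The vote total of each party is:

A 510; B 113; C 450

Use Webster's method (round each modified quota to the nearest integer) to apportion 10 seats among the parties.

A 5; B 1; C 4

Standard divisor 1073/10 ≈ 107.3; standard quotas: A 4.753, B 1.053, C 4.194.
Rounding to the nearest integer gives A 5, B 1, C 4 — total 10, matching the house size, so no adjustment is needed.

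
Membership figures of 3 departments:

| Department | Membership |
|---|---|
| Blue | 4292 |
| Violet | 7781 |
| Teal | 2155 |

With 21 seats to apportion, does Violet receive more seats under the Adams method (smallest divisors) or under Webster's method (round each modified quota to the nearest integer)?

Webster

Adams: Blue 6, Violet 11, Teal 4.
Webster: Blue 6, Violet 12, Teal 3.
Violet gets 11 under Adams and 12 under Webster.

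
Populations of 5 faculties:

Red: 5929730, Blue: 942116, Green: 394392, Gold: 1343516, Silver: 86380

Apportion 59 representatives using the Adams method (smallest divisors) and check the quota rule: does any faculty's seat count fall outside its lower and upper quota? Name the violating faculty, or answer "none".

Standard quotas: Red 40.231, Blue 6.392, Green 2.676, Gold 9.115, Silver 0.586.
Adams allocation: Red 39, Blue 7, Green 3, Gold 9, Silver 1.
Red has quota 40.231 (lower 40, upper 41) but receives 39 — outside the quota interval.

Red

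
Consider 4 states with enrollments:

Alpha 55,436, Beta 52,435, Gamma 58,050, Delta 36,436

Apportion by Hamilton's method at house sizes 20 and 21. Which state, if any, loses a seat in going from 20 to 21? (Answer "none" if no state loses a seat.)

At 20 seats: Alpha 5, Beta 5, Gamma 6, Delta 4.
At 21 seats: Alpha 6, Beta 5, Gamma 6, Delta 4.
No state's allocation decreased.

none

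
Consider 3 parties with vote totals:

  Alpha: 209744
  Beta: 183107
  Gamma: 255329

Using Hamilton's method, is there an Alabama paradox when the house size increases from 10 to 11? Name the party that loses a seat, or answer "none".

At 10 seats: Alpha 3, Beta 3, Gamma 4.
At 11 seats: Alpha 4, Beta 3, Gamma 4.
No party's allocation decreased.

none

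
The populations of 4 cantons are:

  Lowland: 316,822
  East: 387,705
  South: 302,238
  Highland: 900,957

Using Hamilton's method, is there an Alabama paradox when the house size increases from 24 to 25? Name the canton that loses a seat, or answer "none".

At 24 seats: Lowland 4, East 5, South 4, Highland 11.
At 25 seats: Lowland 4, East 5, South 4, Highland 12.
No canton's allocation decreased.

none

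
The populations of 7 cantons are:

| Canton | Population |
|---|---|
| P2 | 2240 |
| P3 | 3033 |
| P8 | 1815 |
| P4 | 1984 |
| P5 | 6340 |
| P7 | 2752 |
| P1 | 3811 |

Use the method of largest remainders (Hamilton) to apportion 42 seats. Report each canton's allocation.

Standard divisor: 21975 ÷ 42 ≈ 523.214.
Standard quotas: P2 4.2812, P3 5.7969, P8 3.4689, P4 3.7919, P5 12.1174, P7 5.2598, P1 7.2838.
Lower quotas: P2 4, P3 5, P8 3, P4 3, P5 12, P7 5, P1 7 (sum 39, leaving 3 seats).
Remainders in descending order: P3 0.7969, P4 0.7919, P8 0.4689, P1 0.2838, P2 0.2812, P7 0.2598, P5 0.1174.
Largest remainders: P3, P4, P8 receive the extra seats.

P2 4, P3 6, P8 4, P4 4, P5 12, P7 5, P1 7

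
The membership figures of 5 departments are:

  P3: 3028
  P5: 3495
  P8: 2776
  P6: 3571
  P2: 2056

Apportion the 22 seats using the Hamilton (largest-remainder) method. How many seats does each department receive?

P3: 5, P5: 5, P8: 4, P6: 5, P2: 3

Standard divisor: 14926 ÷ 22 ≈ 678.455.
Standard quotas: P3 4.463, P5 5.151, P8 4.092, P6 5.263, P2 3.030.
Lower quotas: P3 4, P5 5, P8 4, P6 5, P2 3 (sum 21, leaving 1 seat).
Remainders in descending order: P3 0.463, P6 0.263, P5 0.151, P8 0.092, P2 0.030.
The surplus seat goes to P3.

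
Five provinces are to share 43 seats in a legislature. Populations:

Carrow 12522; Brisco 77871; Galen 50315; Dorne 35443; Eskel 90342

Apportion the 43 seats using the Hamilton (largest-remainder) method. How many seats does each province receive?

The standard divisor is 266493/43 ≈ 6197.512.
Standard quotas: Carrow 2.0205, Brisco 12.5649, Galen 8.1186, Dorne 5.7189, Eskel 14.5771.
Lower quotas: Carrow 2, Brisco 12, Galen 8, Dorne 5, Eskel 14 (sum 41, leaving 2 seats).
Remainders in descending order: Dorne 0.7189, Eskel 0.5771, Brisco 0.5649, Galen 0.1186, Carrow 0.0205.
Largest remainders: Dorne, Eskel receive the extra seats.

Carrow 2, Brisco 12, Galen 8, Dorne 6, Eskel 15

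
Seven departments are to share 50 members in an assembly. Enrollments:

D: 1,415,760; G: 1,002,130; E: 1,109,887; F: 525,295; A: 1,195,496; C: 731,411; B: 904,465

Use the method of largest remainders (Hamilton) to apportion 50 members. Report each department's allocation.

Standard divisor: 6884444 ÷ 50 ≈ 137688.88.
Standard quotas: D 10.2823, G 7.2782, E 8.0608, F 3.8151, A 8.6826, C 5.3121, B 6.5689.
Lower quotas: D 10, G 7, E 8, F 3, A 8, C 5, B 6 (sum 47, leaving 3 seats).
Remainders in descending order: F 0.8151, A 0.6826, B 0.5689, C 0.3121, D 0.2823, G 0.2782, E 0.0608.
Largest remainders: F, A, B receive the extra seats.

D=10, G=7, E=8, F=4, A=9, C=5, B=7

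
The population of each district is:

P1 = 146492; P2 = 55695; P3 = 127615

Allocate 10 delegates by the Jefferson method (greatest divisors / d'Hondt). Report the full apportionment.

Standard divisor 329802/10 ≈ 32980.2; standard quotas: P1 4.442, P2 1.689, P3 3.869.
Rounding down gives 4, 1, 3 = 8 seats, so the divisor must be adjusted.
With modified divisor 28600: modified quotas P1 5.122, P2 1.947, P3 4.462.
Rounding down: P1 5, P2 1, P3 4 (total 10).

P1: 5, P2: 1, P3: 4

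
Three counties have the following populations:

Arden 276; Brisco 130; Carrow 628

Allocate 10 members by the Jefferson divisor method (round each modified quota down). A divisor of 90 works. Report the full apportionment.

Arden: 3, Brisco: 1, Carrow: 6

With modified divisor 90: modified quotas Arden 3.067, Brisco 1.444, Carrow 6.978.
Rounding down: Arden 3, Brisco 1, Carrow 6 (total 10).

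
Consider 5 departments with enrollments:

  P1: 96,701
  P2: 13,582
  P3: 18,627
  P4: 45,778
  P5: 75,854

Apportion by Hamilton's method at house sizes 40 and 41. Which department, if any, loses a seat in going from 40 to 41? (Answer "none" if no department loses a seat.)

none

At 40 seats: P1 16, P2 2, P3 3, P4 7, P5 12.
At 41 seats: P1 16, P2 2, P3 3, P4 8, P5 12.
No department's allocation decreased.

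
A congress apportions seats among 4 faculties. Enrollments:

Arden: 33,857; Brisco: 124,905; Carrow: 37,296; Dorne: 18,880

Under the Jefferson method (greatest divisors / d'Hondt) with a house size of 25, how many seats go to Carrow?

4

Standard divisor 214938/25 ≈ 8597.52; standard quotas: Arden 3.938, Brisco 14.528, Carrow 4.338, Dorne 2.196.
Rounding down gives 3, 14, 4, 2 = 23 seats, so the divisor must be adjusted.
With modified divisor 8100: modified quotas Arden 4.180, Brisco 15.420, Carrow 4.604, Dorne 2.331.
Rounding down: Arden 4, Brisco 15, Carrow 4, Dorne 2 (total 25).
Carrow receives 4.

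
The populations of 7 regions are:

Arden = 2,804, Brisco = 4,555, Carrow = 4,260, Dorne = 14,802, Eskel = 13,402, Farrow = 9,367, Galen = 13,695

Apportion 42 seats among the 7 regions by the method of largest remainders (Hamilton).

Arden 2, Brisco 3, Carrow 3, Dorne 10, Eskel 9, Farrow 6, Galen 9

Total 62885; standard divisor 62885/42 ≈ 1497.262.
Standard quotas: Arden 1.8728, Brisco 3.0422, Carrow 2.8452, Dorne 9.8860, Eskel 8.9510, Farrow 6.2561, Galen 9.1467.
Lower quotas: Arden 1, Brisco 3, Carrow 2, Dorne 9, Eskel 8, Farrow 6, Galen 9 (sum 38, leaving 4 seats).
Remainders in descending order: Eskel 0.9510, Dorne 0.8860, Arden 0.8728, Carrow 0.8452, Farrow 0.2561, Galen 0.1467, Brisco 0.0422.
The surplus seats go to Eskel, Dorne, Arden, Carrow.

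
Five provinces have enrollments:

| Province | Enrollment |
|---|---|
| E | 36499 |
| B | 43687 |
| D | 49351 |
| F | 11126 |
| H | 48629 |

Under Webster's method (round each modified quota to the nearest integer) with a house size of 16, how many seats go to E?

Standard divisor 189292/16 ≈ 11830.75; standard quotas: E 3.085, B 3.693, D 4.171, F 0.940, H 4.110.
Rounding to the nearest integer gives E 3, B 4, D 4, F 1, H 4 — total 16, matching the house size, so no adjustment is needed.
E receives 3.

3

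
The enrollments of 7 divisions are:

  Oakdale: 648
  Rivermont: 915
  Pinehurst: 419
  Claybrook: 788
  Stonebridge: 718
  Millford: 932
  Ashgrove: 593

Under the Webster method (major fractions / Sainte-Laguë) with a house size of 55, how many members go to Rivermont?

Standard divisor 5013/55 ≈ 91.145; standard quotas: Oakdale 7.110, Rivermont 10.039, Pinehurst 4.597, Claybrook 8.646, Stonebridge 7.878, Millford 10.225, Ashgrove 6.506.
Rounding to the nearest integer gives 7, 10, 5, 9, 8, 10, 7 = 56 seats, so the divisor must be adjusted.
With modified divisor 92: modified quotas Oakdale 7.043, Rivermont 9.946, Pinehurst 4.554, Claybrook 8.565, Stonebridge 7.804, Millford 10.130, Ashgrove 6.446.
Rounding to the nearest integer: Oakdale 7, Rivermont 10, Pinehurst 5, Claybrook 9, Stonebridge 8, Millford 10, Ashgrove 6 (total 55).
Rivermont receives 10.

10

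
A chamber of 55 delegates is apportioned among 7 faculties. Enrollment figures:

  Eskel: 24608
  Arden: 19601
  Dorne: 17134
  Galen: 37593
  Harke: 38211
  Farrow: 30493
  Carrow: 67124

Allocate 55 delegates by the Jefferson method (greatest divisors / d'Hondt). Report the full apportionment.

Standard divisor 234764/55 ≈ 4268.436; standard quotas: Eskel 5.765, Arden 4.592, Dorne 4.014, Galen 8.807, Harke 8.952, Farrow 7.144, Carrow 15.726.
Rounding down gives 5, 4, 4, 8, 8, 7, 15 = 51 seats, so the divisor must be adjusted.
With modified divisor 4000: modified quotas Eskel 6.152, Arden 4.900, Dorne 4.284, Galen 9.398, Harke 9.553, Farrow 7.623, Carrow 16.781.
Rounding down: Eskel 6, Arden 4, Dorne 4, Galen 9, Harke 9, Farrow 7, Carrow 16 (total 55).

Eskel: 6, Arden: 4, Dorne: 4, Galen: 9, Harke: 9, Farrow: 7, Carrow: 16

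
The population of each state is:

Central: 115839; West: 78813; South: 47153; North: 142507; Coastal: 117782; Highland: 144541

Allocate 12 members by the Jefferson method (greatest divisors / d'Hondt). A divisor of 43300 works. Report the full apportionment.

With modified divisor 43300: modified quotas Central 2.675, West 1.820, South 1.089, North 3.291, Coastal 2.720, Highland 3.338.
Rounding down: Central 2, West 1, South 1, North 3, Coastal 2, Highland 3 (total 12).

Central 2; West 1; South 1; North 3; Coastal 2; Highland 3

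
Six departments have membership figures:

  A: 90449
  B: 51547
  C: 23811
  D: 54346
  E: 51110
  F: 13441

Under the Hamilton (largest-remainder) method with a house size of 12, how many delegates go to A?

The standard divisor is 284704/12 ≈ 23725.333.
Standard quotas: A 3.8123, B 2.1727, C 1.0036, D 2.2906, E 2.1542, F 0.5665.
Lower quotas: A 3, B 2, C 1, D 2, E 2, F 0 (sum 10, leaving 2 seats).
Remainders in descending order: A 0.8123, F 0.5665, D 0.2906, B 0.1727, E 0.1542, C 0.0036.
Largest remainders: A, F receive the extra seats.
A receives 4.

4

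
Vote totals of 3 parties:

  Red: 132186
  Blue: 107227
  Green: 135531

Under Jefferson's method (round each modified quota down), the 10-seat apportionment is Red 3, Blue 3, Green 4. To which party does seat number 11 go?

Priority for the next seat is population ÷ (current seats + 1).
Priorities: Red 33046.500, Blue 26806.750, Green 27106.200.
Highest priority: Red.

Red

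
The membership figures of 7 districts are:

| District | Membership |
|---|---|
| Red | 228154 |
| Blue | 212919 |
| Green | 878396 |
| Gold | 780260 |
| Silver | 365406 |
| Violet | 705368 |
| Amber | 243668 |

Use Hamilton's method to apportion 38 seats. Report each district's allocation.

Red 2, Blue 2, Green 10, Gold 9, Silver 4, Violet 8, Amber 3

Standard divisor: 3414171 ÷ 38 ≈ 89846.605.
Standard quotas: Red 2.5394, Blue 2.3698, Green 9.7766, Gold 8.6844, Silver 4.0670, Violet 7.8508, Amber 2.7120.
Lower quotas: Red 2, Blue 2, Green 9, Gold 8, Silver 4, Violet 7, Amber 2 (sum 34, leaving 4 seats).
Remainders in descending order: Violet 0.8508, Green 0.7766, Amber 0.7120, Gold 0.6844, Red 0.5394, Blue 0.3698, Silver 0.0670.
The surplus seats go to Violet, Green, Amber, Gold.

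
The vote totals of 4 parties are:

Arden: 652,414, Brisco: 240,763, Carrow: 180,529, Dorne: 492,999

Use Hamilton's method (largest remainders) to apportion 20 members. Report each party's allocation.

Total 1566705; standard divisor 1566705/20 ≈ 78335.25.
Standard quotas: Arden 8.3285, Brisco 3.0735, Carrow 2.3046, Dorne 6.2935.
Lower quotas: Arden 8, Brisco 3, Carrow 2, Dorne 6 (sum 19, leaving 1 seat).
Remainders in descending order: Arden 0.3285, Carrow 0.3046, Dorne 0.2935, Brisco 0.0735.
The surplus seat goes to Arden.

Arden 9, Brisco 3, Carrow 2, Dorne 6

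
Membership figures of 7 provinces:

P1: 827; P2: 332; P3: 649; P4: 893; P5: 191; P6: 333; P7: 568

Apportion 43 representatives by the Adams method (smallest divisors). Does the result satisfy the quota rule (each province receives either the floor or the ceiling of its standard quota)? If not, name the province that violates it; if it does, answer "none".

Standard quotas: P1 9.375, P2 3.764, P3 7.358, P4 10.124, P5 2.165, P6 3.775, P7 6.439.
Adams allocation: P1 9, P2 4, P3 7, P4 10, P5 3, P6 4, P7 6.
Every allocation lies between the lower and upper quota.

none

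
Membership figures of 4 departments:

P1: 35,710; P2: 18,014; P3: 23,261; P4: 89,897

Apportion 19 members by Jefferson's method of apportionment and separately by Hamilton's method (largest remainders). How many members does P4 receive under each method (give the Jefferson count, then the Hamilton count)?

Jefferson: P1 4, P2 2, P3 2, P4 11.
Hamilton: P1 4, P2 2, P3 3, P4 10.
P4 gets 11 under Jefferson and 10 under Hamilton.

11 and 10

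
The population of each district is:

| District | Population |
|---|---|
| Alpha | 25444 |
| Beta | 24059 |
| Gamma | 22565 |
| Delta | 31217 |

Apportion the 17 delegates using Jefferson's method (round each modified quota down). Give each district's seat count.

Standard divisor 103285/17 ≈ 6075.588; standard quotas: Alpha 4.188, Beta 3.960, Gamma 3.714, Delta 5.138.
Rounding down gives 4, 3, 3, 5 = 15 seats, so the divisor must be adjusted.
With modified divisor 5400: modified quotas Alpha 4.712, Beta 4.455, Gamma 4.179, Delta 5.781.
Rounding down: Alpha 4, Beta 4, Gamma 4, Delta 5 (total 17).

Alpha 4, Beta 4, Gamma 4, Delta 5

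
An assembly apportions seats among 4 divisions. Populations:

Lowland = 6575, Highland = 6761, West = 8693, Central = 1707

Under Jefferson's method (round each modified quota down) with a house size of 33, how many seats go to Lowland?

9

Standard divisor 23736/33 ≈ 719.273; standard quotas: Lowland 9.141, Highland 9.400, West 12.086, Central 2.373.
Rounding down gives 9, 9, 12, 2 = 32 seats, so the divisor must be adjusted.
With modified divisor 670: modified quotas Lowland 9.813, Highland 10.091, West 12.975, Central 2.548.
Rounding down: Lowland 9, Highland 10, West 12, Central 2 (total 33).
Lowland receives 9.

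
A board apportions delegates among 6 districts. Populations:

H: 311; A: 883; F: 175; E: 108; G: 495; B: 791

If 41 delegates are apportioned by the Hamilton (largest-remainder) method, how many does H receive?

Total 2763; standard divisor 2763/41 ≈ 67.39.
Standard quotas: H 4.615, A 13.103, F 2.597, E 1.603, G 7.345, B 11.738.
Lower quotas: H 4, A 13, F 2, E 1, G 7, B 11 (sum 38, leaving 3 seats).
Remainders in descending order: B 0.738, H 0.615, E 0.603, F 0.597, G 0.345, A 0.103.
Largest remainders: B, H, E receive the extra seats.
H receives 5.

5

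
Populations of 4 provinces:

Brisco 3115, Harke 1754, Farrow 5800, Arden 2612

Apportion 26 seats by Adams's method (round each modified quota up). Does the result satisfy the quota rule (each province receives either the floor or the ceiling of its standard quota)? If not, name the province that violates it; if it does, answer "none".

Standard quotas: Brisco 6.098, Harke 3.434, Farrow 11.355, Arden 5.113.
Adams allocation: Brisco 6, Harke 4, Farrow 11, Arden 5.
Every allocation lies between the lower and upper quota.

none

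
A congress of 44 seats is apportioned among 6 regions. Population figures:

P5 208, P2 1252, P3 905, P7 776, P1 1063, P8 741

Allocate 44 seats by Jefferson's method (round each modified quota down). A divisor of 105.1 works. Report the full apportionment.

With modified divisor 105.1: modified quotas P5 1.979, P2 11.912, P3 8.611, P7 7.383, P1 10.114, P8 7.050.
Rounding down: P5 1, P2 11, P3 8, P7 7, P1 10, P8 7 (total 44).

P5: 1, P2: 11, P3: 8, P7: 7, P1: 10, P8: 7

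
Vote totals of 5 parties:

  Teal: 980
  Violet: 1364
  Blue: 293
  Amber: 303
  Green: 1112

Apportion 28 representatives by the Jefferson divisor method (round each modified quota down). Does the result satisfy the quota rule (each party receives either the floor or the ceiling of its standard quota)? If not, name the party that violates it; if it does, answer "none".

none

Standard quotas: Teal 6.772, Violet 9.425, Blue 2.025, Amber 2.094, Green 7.684.
Jefferson allocation: Teal 7, Violet 9, Blue 2, Amber 2, Green 8.
Every allocation lies between the lower and upper quota.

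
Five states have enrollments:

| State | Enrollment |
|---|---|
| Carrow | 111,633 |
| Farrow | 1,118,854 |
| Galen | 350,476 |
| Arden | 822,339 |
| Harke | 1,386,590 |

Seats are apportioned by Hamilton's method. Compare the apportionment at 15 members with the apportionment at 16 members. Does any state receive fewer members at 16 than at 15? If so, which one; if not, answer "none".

Carrow

At 15 seats: Carrow 1, Farrow 4, Galen 1, Arden 3, Harke 6.
At 16 seats: Carrow 0, Farrow 5, Galen 2, Arden 3, Harke 6.
Carrow drops from 1 to 0.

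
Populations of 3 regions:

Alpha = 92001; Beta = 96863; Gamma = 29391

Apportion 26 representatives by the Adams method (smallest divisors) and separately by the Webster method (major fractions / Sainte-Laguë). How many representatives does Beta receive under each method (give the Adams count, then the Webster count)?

Adams: Alpha 11, Beta 11, Gamma 4.
Webster: Alpha 11, Beta 12, Gamma 3.
Beta gets 11 under Adams and 12 under Webster.

11 and 12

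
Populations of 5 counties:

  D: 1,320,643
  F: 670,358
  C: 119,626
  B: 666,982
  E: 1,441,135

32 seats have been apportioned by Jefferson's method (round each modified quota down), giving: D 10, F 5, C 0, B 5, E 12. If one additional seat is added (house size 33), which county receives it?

D

Priority for the next seat is population ÷ (current seats + 1).
Priorities: D 120058.455, F 111726.333, C 119626.000, B 111163.667, E 110856.538.
Highest priority: D.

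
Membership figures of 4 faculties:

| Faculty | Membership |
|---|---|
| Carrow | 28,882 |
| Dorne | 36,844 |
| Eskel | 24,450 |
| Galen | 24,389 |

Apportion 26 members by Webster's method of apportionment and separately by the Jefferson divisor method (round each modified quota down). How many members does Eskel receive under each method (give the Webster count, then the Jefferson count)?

Webster: Carrow 7, Dorne 8, Eskel 6, Galen 5.
Jefferson: Carrow 7, Dorne 9, Eskel 5, Galen 5.
Eskel gets 6 under Webster and 5 under Jefferson.

6 and 5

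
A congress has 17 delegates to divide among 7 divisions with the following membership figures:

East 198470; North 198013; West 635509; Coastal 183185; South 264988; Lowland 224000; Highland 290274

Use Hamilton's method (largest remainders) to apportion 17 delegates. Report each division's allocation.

The standard divisor is 1994439/17 ≈ 117319.941.
Standard quotas: East 1.6917, North 1.6878, West 5.4169, Coastal 1.5614, South 2.2587, Lowland 1.9093, Highland 2.4742.
Lower quotas: East 1, North 1, West 5, Coastal 1, South 2, Lowland 1, Highland 2 (sum 13, leaving 4 seats).
Remainders in descending order: Lowland 0.9093, East 0.6917, North 0.6878, Coastal 0.5614, Highland 0.4742, West 0.4169, South 0.2587.
The surplus seats go to Lowland, East, North, Coastal.

East=2; North=2; West=5; Coastal=2; South=2; Lowland=2; Highland=2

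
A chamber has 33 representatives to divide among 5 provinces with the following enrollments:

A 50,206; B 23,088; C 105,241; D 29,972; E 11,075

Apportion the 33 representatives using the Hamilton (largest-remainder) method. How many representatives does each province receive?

A: 8, B: 3, C: 16, D: 4, E: 2

Standard divisor: 219582 ÷ 33 = 6654.
Standard quotas: A 7.5452, B 3.4698, C 15.8162, D 4.5044, E 1.6644.
Lower quotas: A 7, B 3, C 15, D 4, E 1 (sum 30, leaving 3 seats).
Remainders in descending order: C 0.8162, E 0.6644, A 0.5452, D 0.5044, B 0.4698.
Largest remainders: C, E, A receive the extra seats.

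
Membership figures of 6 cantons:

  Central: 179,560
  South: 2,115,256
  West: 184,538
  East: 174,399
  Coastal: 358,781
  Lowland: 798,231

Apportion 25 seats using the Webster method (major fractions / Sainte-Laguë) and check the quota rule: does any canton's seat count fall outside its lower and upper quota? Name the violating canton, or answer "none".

South

Standard quotas: Central 1.178, South 13.877, West 1.211, East 1.144, Coastal 2.354, Lowland 5.237.
Webster allocation: Central 1, South 15, West 1, East 1, Coastal 2, Lowland 5.
South has quota 13.877 (lower 13, upper 14) but receives 15 — outside the quota interval.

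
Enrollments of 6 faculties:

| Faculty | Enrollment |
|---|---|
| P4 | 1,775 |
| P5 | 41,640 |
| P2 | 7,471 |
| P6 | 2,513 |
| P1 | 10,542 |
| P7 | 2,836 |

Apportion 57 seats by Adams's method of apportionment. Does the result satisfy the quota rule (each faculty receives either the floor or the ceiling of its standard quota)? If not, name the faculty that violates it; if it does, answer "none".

P5

Standard quotas: P4 1.515, P5 35.543, P2 6.377, P6 2.145, P1 8.999, P7 2.421.
Adams allocation: P4 2, P5 34, P2 6, P6 3, P1 9, P7 3.
P5 has quota 35.543 (lower 35, upper 36) but receives 34 — outside the quota interval.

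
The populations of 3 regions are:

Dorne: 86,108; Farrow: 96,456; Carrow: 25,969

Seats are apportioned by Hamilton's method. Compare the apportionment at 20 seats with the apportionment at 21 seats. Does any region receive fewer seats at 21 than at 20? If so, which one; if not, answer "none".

Carrow

At 20 seats: Dorne 8, Farrow 9, Carrow 3.
At 21 seats: Dorne 9, Farrow 10, Carrow 2.
Carrow drops from 3 to 2.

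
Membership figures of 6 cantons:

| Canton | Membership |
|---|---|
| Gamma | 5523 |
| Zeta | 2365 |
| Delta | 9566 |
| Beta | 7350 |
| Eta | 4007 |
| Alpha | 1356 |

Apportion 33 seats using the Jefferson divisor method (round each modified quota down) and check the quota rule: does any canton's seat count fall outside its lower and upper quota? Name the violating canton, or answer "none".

none

Standard quotas: Gamma 6.042, Zeta 2.587, Delta 10.464, Beta 8.040, Eta 4.383, Alpha 1.483.
Jefferson allocation: Gamma 6, Zeta 2, Delta 11, Beta 9, Eta 4, Alpha 1.
Every allocation lies between the lower and upper quota.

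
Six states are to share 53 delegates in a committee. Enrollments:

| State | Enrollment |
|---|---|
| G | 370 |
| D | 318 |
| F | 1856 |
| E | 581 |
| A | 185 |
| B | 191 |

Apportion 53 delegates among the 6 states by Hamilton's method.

G 5; D 5; F 28; E 9; A 3; B 3

Total 3501; standard divisor 3501/53 ≈ 66.057.
Standard quotas: G 5.601, D 4.814, F 28.097, E 8.795, A 2.801, B 2.891.
Lower quotas: G 5, D 4, F 28, E 8, A 2, B 2 (sum 49, leaving 4 seats).
Remainders in descending order: B 0.891, D 0.814, A 0.801, E 0.795, G 0.601, F 0.097.
Largest remainders: B, D, A, E receive the extra seats.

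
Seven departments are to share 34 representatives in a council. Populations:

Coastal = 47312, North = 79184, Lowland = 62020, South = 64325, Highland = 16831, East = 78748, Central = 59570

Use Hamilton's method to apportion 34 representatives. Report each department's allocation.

Coastal=4, North=7, Lowland=5, South=5, Highland=1, East=7, Central=5

The standard divisor is 407990/34 ≈ 11999.706.
Standard quotas: Coastal 3.9428, North 6.5988, Lowland 5.1685, South 5.3605, Highland 1.4026, East 6.5625, Central 4.9643.
Lower quotas: Coastal 3, North 6, Lowland 5, South 5, Highland 1, East 6, Central 4 (sum 30, leaving 4 seats).
Remainders in descending order: Central 0.9643, Coastal 0.9428, North 0.5988, East 0.5625, Highland 0.4026, South 0.3605, Lowland 0.1685.
The surplus seats go to Central, Coastal, North, East.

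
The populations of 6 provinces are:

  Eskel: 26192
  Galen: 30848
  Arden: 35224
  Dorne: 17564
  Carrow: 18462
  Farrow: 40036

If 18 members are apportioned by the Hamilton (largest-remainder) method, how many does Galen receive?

3

Standard divisor: 168326 ÷ 18 ≈ 9351.444.
Standard quotas: Eskel 2.8009, Galen 3.2987, Arden 3.7667, Dorne 1.8782, Carrow 1.9742, Farrow 4.2813.
Lower quotas: Eskel 2, Galen 3, Arden 3, Dorne 1, Carrow 1, Farrow 4 (sum 14, leaving 4 seats).
Remainders in descending order: Carrow 0.9742, Dorne 0.8782, Eskel 0.8009, Arden 0.7667, Galen 0.2987, Farrow 0.2813.
The surplus seats go to Carrow, Dorne, Eskel, Arden.
Galen receives 3.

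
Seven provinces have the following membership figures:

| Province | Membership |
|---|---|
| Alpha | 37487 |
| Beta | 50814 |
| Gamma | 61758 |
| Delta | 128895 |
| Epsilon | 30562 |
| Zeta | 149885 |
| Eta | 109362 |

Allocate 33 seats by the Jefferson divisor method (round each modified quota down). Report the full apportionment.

Alpha=2, Beta=3, Gamma=3, Delta=8, Epsilon=1, Zeta=9, Eta=7

Standard divisor 568763/33 ≈ 17235.242; standard quotas: Alpha 2.175, Beta 2.948, Gamma 3.583, Delta 7.479, Epsilon 1.773, Zeta 8.696, Eta 6.345.
Rounding down gives 2, 2, 3, 7, 1, 8, 6 = 29 seats, so the divisor must be adjusted.
With modified divisor 15530: modified quotas Alpha 2.414, Beta 3.272, Gamma 3.977, Delta 8.300, Epsilon 1.968, Zeta 9.651, Eta 7.042.
Rounding down: Alpha 2, Beta 3, Gamma 3, Delta 8, Epsilon 1, Zeta 9, Eta 7 (total 33).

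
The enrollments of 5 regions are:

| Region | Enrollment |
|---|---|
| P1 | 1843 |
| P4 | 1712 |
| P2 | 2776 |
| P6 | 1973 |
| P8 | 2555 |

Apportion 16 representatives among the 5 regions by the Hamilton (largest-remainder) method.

P1 3, P4 2, P2 4, P6 3, P8 4

Standard divisor: 10859 ÷ 16 ≈ 678.688.
Standard quotas: P1 2.716, P4 2.523, P2 4.090, P6 2.907, P8 3.765.
Lower quotas: P1 2, P4 2, P2 4, P6 2, P8 3 (sum 13, leaving 3 seats).
Remainders in descending order: P6 0.907, P8 0.765, P1 0.716, P4 0.523, P2 0.090.
Largest remainders: P6, P8, P1 receive the extra seats.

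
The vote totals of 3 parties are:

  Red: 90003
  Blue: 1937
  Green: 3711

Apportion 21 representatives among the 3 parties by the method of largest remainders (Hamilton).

The standard divisor is 95651/21 ≈ 4554.81.
Standard quotas: Red 19.7600, Blue 0.4253, Green 0.8147.
Lower quotas: Red 19, Blue 0, Green 0 (sum 19, leaving 2 seats).
Remainders in descending order: Green 0.8147, Red 0.7600, Blue 0.4253.
The surplus seats go to Green, Red.

Red 20; Blue 0; Green 1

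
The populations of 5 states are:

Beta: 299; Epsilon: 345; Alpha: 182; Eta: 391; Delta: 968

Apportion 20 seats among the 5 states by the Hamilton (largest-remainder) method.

The standard divisor is 2185/20 ≈ 109.25.
Standard quotas: Beta 2.737, Epsilon 3.158, Alpha 1.666, Eta 3.579, Delta 8.860.
Lower quotas: Beta 2, Epsilon 3, Alpha 1, Eta 3, Delta 8 (sum 17, leaving 3 seats).
Remainders in descending order: Delta 0.860, Beta 0.737, Alpha 0.666, Eta 0.579, Epsilon 0.158.
Largest remainders: Delta, Beta, Alpha receive the extra seats.

Beta 3; Epsilon 3; Alpha 2; Eta 3; Delta 9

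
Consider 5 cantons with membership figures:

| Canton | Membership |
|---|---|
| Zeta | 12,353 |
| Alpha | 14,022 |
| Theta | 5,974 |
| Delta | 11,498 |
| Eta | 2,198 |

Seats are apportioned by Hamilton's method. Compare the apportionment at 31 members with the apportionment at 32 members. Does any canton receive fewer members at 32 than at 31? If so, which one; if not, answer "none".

Eta

At 31 seats: Zeta 8, Alpha 9, Theta 4, Delta 8, Eta 2.
At 32 seats: Zeta 9, Alpha 10, Theta 4, Delta 8, Eta 1.
Eta drops from 2 to 1.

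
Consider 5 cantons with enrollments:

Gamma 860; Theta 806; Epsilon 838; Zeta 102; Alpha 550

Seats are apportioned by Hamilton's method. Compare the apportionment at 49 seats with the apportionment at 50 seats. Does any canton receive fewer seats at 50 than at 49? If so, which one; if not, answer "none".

At 49 seats: Gamma 13, Theta 12, Epsilon 13, Zeta 2, Alpha 9.
At 50 seats: Gamma 14, Theta 13, Epsilon 13, Zeta 1, Alpha 9.
Zeta drops from 2 to 1.

Zeta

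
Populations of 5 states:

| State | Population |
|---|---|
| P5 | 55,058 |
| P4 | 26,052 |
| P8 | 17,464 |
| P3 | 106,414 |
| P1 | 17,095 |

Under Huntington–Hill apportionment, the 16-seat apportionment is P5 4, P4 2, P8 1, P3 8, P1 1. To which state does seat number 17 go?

Priority for the next seat is population ÷ (√(s·(s+1))).
Priorities: P5 12311.343, P4 10635.684, P8 12348.913, P3 12541.010, P1 12087.990.
Highest priority: P3.

P3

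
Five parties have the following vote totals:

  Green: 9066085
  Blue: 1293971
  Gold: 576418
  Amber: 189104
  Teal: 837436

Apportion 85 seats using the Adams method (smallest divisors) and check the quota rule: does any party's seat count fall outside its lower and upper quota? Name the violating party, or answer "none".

Green

Standard quotas: Green 64.417, Blue 9.194, Gold 4.096, Amber 1.344, Teal 5.950.
Adams allocation: Green 63, Blue 9, Gold 5, Amber 2, Teal 6.
Green has quota 64.417 (lower 64, upper 65) but receives 63 — outside the quota interval.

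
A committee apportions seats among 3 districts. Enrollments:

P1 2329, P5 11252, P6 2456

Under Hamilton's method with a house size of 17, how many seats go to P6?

3

Total 16037; standard divisor 16037/17 ≈ 943.353.
Standard quotas: P1 2.4689, P5 11.9277, P6 2.6035.
Lower quotas: P1 2, P5 11, P6 2 (sum 15, leaving 2 seats).
Remainders in descending order: P5 0.9277, P6 0.6035, P1 0.4689.
The surplus seats go to P5, P6.
P6 receives 3.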